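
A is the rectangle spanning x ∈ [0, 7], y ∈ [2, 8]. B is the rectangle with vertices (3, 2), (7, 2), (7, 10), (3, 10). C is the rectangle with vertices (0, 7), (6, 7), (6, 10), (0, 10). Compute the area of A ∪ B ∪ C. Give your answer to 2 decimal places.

56.00

By inclusion–exclusion:
Individual areas: |A| = 42, |B| = 32, |C| = 18.
|A∩B|: x∈[3,7], y∈[2,8] → 4·6 = 24.
|A∩C|: x∈[0,6], y∈[7,8] → 6·1 = 6.
|B∩C|: x∈[3,6], y∈[7,10] → 3·3 = 9.
|A∩B∩C| = 3.
|A ∪ B ∪ C| = 92 − 39 + 3 = 56.00.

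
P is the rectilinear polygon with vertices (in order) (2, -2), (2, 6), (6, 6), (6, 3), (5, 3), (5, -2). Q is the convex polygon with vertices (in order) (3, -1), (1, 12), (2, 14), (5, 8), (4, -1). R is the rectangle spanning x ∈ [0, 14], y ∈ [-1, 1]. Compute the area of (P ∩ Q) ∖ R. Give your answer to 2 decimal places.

|P ∩ Q| = 13.4722.
|(P ∩ Q) ∩ R| = 2.5299.
|(P ∩ Q) ∖ R| = 13.4722 − 2.5299 = 10.94.

10.94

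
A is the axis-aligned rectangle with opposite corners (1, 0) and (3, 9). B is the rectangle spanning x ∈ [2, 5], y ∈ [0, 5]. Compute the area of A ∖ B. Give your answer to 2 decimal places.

|A∩B|: x∈[2,3], y∈[0,5] → 1·5 = 5.
|A| = 18.
|A ∖ B| = |A| − |A∩B| = 18 − 5 = 13.00.

13.00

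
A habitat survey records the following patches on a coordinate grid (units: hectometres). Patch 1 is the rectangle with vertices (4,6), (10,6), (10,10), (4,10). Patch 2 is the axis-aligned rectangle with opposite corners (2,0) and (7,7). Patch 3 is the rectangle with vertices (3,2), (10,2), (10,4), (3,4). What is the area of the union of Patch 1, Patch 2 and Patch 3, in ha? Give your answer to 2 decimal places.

62.00

By inclusion–exclusion:
Individual areas: |Patch 1| = 24, |Patch 2| = 35, |Patch 3| = 14.
|Patch 1∩Patch 2|: x∈[4,7], y∈[6,7] → 3·1 = 3.
|Patch 1∩Patch 3| = 0 (no overlap).
|Patch 2∩Patch 3|: x∈[3,7], y∈[2,4] → 4·2 = 8.
|Patch 1∩Patch 2∩Patch 3| = 0.
|Patch 1 ∪ Patch 2 ∪ Patch 3| = 73 − 11 + 0 = 62.00.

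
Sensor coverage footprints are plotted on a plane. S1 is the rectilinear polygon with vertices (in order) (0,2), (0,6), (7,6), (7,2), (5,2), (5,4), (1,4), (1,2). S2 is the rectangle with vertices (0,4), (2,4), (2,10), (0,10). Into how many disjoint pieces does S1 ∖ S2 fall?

2

S1 ∖ S2 splits into 2 disjoint pieces (area 2, area 14).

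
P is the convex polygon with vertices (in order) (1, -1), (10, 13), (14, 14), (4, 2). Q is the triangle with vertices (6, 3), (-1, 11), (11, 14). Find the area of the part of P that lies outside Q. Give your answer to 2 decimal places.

|P| = 26.5, |P∩Q| = 11.5709.
|P ∖ Q| = |P| − |P∩Q| = 26.5 − 11.5709 = 14.93.

14.93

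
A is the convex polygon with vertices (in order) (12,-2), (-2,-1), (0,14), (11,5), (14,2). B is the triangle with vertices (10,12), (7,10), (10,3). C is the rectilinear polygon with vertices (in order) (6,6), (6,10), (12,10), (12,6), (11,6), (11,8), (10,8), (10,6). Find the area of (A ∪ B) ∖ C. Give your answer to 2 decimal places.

146.18

|A ∪ B| = 159.8791.
|(A ∪ B) ∩ C| = 13.6973.
|(A ∪ B) ∖ C| = 159.8791 − 13.6973 = 146.18.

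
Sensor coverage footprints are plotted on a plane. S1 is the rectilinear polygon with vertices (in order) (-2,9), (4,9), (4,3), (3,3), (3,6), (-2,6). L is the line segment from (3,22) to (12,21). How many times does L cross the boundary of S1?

The segment lies entirely outside S1 and never meets its boundary.

0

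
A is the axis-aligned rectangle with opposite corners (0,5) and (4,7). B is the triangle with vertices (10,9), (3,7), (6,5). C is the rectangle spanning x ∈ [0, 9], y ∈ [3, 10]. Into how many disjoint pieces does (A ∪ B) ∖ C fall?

1

(A ∪ B) ∖ C is a single connected region.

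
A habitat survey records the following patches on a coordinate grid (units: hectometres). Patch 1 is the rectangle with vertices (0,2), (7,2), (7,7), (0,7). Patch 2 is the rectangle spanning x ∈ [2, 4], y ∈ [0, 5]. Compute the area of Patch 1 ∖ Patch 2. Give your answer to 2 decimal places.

29.00

|Patch 1∩Patch 2|: x∈[2,4], y∈[2,5] → 2·3 = 6.
|Patch 1| = 35.
|Patch 1 ∖ Patch 2| = |Patch 1| − |Patch 1∩Patch 2| = 35 − 6 = 29.00.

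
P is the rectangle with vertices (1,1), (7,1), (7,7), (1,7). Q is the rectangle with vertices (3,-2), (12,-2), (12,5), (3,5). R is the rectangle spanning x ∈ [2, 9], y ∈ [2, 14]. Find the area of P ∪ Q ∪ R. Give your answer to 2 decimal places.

136.00

By inclusion–exclusion:
Individual areas: |P| = 36, |Q| = 63, |R| = 84.
|P∩Q|: x∈[3,7], y∈[1,5] → 4·4 = 16.
|P∩R|: x∈[2,7], y∈[2,7] → 5·5 = 25.
|Q∩R|: x∈[3,9], y∈[2,5] → 6·3 = 18.
|P∩Q∩R| = 12.
|P ∪ Q ∪ R| = 183 − 59 + 12 = 136.00.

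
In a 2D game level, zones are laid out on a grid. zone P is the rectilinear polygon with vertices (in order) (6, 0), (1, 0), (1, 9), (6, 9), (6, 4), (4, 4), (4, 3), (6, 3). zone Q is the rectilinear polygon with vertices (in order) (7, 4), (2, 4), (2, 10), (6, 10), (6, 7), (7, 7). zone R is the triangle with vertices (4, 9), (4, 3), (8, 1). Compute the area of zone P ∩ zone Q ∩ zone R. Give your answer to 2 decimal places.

The intersection is the polygon with vertices (6,4), (4,4), (4,9), (6,5).
By the shoelace formula its area is 6.00.

6.00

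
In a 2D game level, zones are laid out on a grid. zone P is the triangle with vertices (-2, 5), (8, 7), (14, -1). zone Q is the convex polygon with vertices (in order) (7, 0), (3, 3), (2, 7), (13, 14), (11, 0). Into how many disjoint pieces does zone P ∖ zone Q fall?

zone P ∖ zone Q splits into 2 disjoint pieces (area 6.1182, area 3.7736).

2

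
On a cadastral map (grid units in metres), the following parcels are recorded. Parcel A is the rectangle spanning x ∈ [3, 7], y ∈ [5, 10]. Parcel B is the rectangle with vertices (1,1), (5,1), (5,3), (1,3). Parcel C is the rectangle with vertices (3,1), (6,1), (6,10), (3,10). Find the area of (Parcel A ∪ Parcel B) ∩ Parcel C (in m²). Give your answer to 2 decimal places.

|Parcel A ∪ Parcel B| = 28.
|(Parcel A ∪ Parcel B) ∩ Parcel C| = 19.00.

19.00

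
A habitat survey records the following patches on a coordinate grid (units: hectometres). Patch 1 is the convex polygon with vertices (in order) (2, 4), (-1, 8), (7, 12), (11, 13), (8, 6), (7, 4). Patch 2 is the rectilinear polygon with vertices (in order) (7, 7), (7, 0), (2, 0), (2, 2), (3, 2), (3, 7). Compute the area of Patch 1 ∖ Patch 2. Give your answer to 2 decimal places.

|Patch 1| = 58.5, |Patch 1∩Patch 2| = 12.
|Patch 1 ∖ Patch 2| = |Patch 1| − |Patch 1∩Patch 2| = 58.5 − 12 = 46.50.

46.50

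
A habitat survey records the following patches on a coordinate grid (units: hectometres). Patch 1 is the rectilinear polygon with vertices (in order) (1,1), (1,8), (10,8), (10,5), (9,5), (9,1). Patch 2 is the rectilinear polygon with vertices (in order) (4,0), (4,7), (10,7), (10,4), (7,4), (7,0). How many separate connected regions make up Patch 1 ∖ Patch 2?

Patch 1 ∖ Patch 2 splits into 2 disjoint pieces (area 27, area 6).

2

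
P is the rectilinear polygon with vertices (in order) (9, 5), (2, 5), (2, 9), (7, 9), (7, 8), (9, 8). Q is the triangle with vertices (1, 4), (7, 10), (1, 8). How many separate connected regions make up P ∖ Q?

2

P ∖ Q splits into 2 disjoint pieces (area 18, area 0.6667).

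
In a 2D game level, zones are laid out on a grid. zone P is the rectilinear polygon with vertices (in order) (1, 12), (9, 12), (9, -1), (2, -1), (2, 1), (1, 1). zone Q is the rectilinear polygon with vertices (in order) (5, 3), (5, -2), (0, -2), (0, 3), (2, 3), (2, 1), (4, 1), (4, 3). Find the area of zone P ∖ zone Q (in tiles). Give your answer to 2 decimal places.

92.00

|zone P| = 102, |zone P∩zone Q| = 10.
|zone P ∖ zone Q| = |zone P| − |zone P∩zone Q| = 102 − 10 = 92.00.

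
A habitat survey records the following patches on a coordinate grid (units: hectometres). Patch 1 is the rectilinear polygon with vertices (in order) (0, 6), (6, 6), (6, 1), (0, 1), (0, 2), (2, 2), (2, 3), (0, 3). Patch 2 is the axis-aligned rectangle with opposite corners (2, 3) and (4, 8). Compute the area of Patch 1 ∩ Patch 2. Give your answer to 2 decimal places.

The intersection is the polygon with vertices (4,6), (4,3), (2,3), (2,6).
By the shoelace formula its area is 6.00.

6.00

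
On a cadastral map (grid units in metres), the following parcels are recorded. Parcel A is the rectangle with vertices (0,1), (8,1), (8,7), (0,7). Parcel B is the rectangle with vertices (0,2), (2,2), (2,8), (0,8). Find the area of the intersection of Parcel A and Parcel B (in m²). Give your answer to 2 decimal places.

|Parcel A∩Parcel B|: x∈[0,2], y∈[2,7] → 2·5 = 10.

10.00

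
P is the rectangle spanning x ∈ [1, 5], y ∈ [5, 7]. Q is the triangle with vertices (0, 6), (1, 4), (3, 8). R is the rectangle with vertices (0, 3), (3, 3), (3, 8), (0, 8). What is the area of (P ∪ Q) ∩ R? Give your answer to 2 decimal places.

6.08

|P ∪ Q| = 10.0833.
|(P ∪ Q) ∩ R| = 6.08.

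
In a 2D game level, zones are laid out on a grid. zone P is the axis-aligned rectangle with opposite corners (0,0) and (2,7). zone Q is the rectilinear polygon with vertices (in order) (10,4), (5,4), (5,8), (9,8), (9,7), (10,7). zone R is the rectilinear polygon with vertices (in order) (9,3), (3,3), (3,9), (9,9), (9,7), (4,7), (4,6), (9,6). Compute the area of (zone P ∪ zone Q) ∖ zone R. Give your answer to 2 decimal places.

|zone P ∪ zone Q| = 33.
|(zone P ∪ zone Q) ∩ zone R| = 12.
|(zone P ∪ zone Q) ∖ zone R| = 33 − 12 = 21.00.

21.00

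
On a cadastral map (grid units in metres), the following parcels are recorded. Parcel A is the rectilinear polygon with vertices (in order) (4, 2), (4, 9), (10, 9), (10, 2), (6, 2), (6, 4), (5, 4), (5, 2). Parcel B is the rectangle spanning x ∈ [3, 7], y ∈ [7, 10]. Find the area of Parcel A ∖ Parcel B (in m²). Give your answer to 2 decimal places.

34.00

|Parcel A| = 40, |Parcel A∩Parcel B| = 6.
|Parcel A ∖ Parcel B| = |Parcel A| − |Parcel A∩Parcel B| = 40 − 6 = 34.00.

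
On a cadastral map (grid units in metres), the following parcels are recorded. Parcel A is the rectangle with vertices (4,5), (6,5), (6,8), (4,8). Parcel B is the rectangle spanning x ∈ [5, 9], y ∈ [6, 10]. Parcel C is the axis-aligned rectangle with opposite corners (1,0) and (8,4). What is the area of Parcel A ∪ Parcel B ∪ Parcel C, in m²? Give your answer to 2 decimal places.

48.00

By inclusion–exclusion:
Individual areas: |Parcel A| = 6, |Parcel B| = 16, |Parcel C| = 28.
|Parcel A∩Parcel B|: x∈[5,6], y∈[6,8] → 1·2 = 2.
|Parcel A∩Parcel C| = 0 (no overlap).
|Parcel B∩Parcel C| = 0 (no overlap).
|Parcel A∩Parcel B∩Parcel C| = 0.
|Parcel A ∪ Parcel B ∪ Parcel C| = 50 − 2 + 0 = 48.00.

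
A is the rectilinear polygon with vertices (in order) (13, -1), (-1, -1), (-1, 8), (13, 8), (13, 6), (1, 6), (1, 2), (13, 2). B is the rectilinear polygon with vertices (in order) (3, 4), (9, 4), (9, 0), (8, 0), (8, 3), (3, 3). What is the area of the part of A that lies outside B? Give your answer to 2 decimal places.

76.00

|A| = 78, |A∩B| = 2.
|A ∖ B| = |A| − |A∩B| = 78 − 2 = 76.00.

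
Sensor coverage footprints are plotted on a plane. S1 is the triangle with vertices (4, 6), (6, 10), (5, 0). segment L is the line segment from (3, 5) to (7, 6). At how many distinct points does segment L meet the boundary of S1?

2

The segment meets the boundary at (5.564,5.641), (4.12,5.28).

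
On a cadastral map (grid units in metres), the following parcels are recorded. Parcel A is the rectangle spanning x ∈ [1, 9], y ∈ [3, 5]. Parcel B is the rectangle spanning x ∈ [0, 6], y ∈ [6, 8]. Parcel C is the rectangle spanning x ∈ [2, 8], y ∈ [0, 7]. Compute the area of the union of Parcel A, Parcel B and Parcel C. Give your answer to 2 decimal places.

By inclusion–exclusion:
Individual areas: |Parcel A| = 16, |Parcel B| = 12, |Parcel C| = 42.
|Parcel A∩Parcel B| = 0 (no overlap).
|Parcel A∩Parcel C|: x∈[2,8], y∈[3,5] → 6·2 = 12.
|Parcel B∩Parcel C|: x∈[2,6], y∈[6,7] → 4·1 = 4.
|Parcel A∩Parcel B∩Parcel C| = 0.
|Parcel A ∪ Parcel B ∪ Parcel C| = 70 − 16 + 0 = 54.00.

54.00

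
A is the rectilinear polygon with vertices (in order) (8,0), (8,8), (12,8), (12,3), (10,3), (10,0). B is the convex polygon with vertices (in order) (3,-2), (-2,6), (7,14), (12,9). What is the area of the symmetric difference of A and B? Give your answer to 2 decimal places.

119.63

|A| = 26, |B| = 106, |A∩B| = 6.1869.
|A △ B| = |A| + |B| − 2·|A∩B| = 26 + 106 − 12.3737 = 119.63.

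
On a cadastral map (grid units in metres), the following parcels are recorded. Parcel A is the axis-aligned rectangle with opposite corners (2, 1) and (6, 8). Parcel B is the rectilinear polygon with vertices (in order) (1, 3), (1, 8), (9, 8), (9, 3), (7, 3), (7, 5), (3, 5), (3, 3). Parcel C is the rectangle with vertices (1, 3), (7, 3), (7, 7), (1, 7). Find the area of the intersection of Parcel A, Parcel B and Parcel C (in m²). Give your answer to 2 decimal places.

The intersection is the polygon with vertices (3,5), (3,3), (2,3), (2,7), (6,7), (6,5).
By the shoelace formula its area is 10.00.

10.00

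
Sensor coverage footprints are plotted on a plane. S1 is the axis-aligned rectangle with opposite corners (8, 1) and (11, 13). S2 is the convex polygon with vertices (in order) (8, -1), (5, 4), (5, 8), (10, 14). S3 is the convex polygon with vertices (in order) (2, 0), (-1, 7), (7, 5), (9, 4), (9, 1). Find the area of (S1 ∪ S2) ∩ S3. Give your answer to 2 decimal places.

The region (S1 ∪ S2) ∩ S3 is the polygon with vertices (8.267,1), (8.252,0.893), (6.974,0.711), (5,4), (5,5.5), (7,5), (9,4), (9,1).
By the shoelace formula its area is 13.08.

13.08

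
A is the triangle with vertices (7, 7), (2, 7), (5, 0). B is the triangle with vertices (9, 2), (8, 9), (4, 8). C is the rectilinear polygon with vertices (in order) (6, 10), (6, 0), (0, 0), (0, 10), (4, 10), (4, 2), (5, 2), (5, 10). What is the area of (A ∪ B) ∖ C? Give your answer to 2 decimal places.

|A ∪ B| = 29.9025.
|(A ∪ B) ∩ C| = 12.1488.
|(A ∪ B) ∖ C| = 29.9025 − 12.1488 = 17.75.

17.75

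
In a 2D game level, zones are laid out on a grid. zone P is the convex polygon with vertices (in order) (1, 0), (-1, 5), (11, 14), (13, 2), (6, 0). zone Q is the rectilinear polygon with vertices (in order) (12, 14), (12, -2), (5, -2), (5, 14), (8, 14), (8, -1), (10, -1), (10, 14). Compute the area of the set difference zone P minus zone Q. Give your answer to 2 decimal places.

|zone P| = 118, |zone P∩zone Q| = 53.0714.
|zone P ∖ zone Q| = |zone P| − |zone P∩zone Q| = 118 − 53.0714 = 64.93.

64.93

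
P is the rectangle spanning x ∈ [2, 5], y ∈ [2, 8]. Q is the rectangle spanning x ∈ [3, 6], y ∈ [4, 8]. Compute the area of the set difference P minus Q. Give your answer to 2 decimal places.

|P∩Q|: x∈[3,5], y∈[4,8] → 2·4 = 8.
|P| = 18.
|P ∖ Q| = |P| − |P∩Q| = 18 − 8 = 10.00.

10.00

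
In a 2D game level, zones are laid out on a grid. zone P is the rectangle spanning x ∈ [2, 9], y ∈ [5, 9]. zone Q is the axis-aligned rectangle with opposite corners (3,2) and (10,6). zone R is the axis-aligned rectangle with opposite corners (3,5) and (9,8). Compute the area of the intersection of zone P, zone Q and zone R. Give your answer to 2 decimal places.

The intersection is the polygon with vertices (3,5), (3,6), (9,6), (9,5).
By the shoelace formula its area is 6.00.

6.00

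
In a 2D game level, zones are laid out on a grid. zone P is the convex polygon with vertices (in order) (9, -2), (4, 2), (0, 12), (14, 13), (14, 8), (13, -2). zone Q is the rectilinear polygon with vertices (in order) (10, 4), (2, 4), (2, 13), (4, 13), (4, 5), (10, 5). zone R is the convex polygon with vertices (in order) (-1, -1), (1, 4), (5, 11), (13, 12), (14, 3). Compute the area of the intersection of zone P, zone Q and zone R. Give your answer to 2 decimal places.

The intersection is the polygon with vertices (4,5), (10,5), (10,4), (3.2,4), (2.294,6.265), (4,9.25).
By the shoelace formula its area is 11.38.

11.38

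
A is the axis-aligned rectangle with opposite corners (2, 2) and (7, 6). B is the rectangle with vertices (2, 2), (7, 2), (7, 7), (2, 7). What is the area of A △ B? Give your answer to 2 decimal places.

|A∩B|: x∈[2,7], y∈[2,6] → 5·4 = 20.
|A △ B| = |A| + |B| − 2·|A∩B| = 20 + 25 − 40 = 5.00.

5.00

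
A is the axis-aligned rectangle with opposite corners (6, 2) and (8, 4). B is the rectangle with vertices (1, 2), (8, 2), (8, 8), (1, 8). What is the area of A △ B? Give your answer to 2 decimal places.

38.00

|A∩B|: x∈[6,8], y∈[2,4] → 2·2 = 4.
|A △ B| = |A| + |B| − 2·|A∩B| = 4 + 42 − 8 = 38.00.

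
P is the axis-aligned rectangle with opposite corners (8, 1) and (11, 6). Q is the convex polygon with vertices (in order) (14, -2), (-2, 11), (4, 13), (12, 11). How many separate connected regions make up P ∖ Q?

1

P ∖ Q is a single connected region.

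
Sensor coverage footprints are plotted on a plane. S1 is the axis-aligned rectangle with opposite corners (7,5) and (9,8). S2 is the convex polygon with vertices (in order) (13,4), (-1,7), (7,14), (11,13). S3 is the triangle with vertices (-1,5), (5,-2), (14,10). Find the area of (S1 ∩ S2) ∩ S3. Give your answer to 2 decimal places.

5.64

The region (S1 ∩ S2) ∩ S3 is the polygon with vertices (9,8), (9,5), (8.333,5), (7,5.286), (7,7.667), (8,8).
By the shoelace formula its area is 5.64.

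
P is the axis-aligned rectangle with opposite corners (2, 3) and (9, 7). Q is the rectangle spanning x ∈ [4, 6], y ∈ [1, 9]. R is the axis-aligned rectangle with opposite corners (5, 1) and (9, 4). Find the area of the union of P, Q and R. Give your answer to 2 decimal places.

By inclusion–exclusion:
Individual areas: |P| = 28, |Q| = 16, |R| = 12.
|P∩Q|: x∈[4,6], y∈[3,7] → 2·4 = 8.
|P∩R|: x∈[5,9], y∈[3,4] → 4·1 = 4.
|Q∩R|: x∈[5,6], y∈[1,4] → 1·3 = 3.
|P∩Q∩R| = 1.
|P ∪ Q ∪ R| = 56 − 15 + 1 = 42.00.

42.00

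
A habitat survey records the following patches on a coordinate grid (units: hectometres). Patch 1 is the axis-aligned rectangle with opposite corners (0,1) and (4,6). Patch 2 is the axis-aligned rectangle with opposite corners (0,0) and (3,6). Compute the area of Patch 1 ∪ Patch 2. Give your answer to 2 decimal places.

23.00

By inclusion–exclusion:
Individual areas: |Patch 1| = 20, |Patch 2| = 18.
|Patch 1∩Patch 2|: x∈[0,3], y∈[1,6] → 3·5 = 15.
|Patch 1 ∪ Patch 2| = 38 − 15 = 23.00.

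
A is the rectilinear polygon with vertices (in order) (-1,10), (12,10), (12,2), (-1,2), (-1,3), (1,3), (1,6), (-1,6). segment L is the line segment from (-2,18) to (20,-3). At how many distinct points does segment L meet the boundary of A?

The segment meets the boundary at (12,4.636), (6.381,10).

2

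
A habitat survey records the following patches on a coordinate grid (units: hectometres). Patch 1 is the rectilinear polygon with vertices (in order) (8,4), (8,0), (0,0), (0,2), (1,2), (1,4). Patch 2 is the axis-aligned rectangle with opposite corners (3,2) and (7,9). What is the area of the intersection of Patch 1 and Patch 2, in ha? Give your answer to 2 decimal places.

8.00

The intersection is the polygon with vertices (7,4), (7,2), (3,2), (3,4).
By the shoelace formula its area is 8.00.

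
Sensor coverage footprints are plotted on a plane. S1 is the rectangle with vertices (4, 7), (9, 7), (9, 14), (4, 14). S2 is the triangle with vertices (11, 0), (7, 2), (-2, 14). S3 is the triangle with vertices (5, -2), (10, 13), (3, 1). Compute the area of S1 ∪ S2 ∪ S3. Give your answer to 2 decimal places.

By inclusion–exclusion:
Individual areas: |S1| = 35, |S2| = 15, |S3| = 22.5.
|S1∩S2| = 0.1346.
|S1∩S3| = 3.8571.
|S2∩S3| = 2.9216.
|S1∩S2∩S3| = 0.
|S1 ∪ S2 ∪ S3| = 72.5 − 6.9133 + 0 = 65.59.

65.59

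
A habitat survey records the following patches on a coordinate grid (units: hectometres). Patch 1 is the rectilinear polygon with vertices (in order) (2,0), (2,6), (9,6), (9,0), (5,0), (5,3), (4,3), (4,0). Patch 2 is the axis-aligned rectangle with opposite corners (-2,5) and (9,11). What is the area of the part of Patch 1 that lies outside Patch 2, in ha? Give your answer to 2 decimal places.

32.00

|Patch 1| = 39, |Patch 1∩Patch 2| = 7.
|Patch 1 ∖ Patch 2| = |Patch 1| − |Patch 1∩Patch 2| = 39 − 7 = 32.00.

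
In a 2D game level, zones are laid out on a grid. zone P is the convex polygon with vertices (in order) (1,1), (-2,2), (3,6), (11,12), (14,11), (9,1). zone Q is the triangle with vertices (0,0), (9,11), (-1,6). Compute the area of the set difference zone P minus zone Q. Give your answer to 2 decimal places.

|zone P| = 84, |zone P∩zone Q| = 14.8894.
|zone P ∖ zone Q| = |zone P| − |zone P∩zone Q| = 84 − 14.8894 = 69.11.

69.11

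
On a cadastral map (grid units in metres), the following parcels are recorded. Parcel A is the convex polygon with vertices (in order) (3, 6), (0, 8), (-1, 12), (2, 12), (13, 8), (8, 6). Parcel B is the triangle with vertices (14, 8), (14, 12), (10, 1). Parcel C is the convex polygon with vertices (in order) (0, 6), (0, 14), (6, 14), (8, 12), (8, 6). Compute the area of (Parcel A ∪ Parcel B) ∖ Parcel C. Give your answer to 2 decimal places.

|Parcel A ∪ Parcel B| = 57.9185.
|(Parcel A ∪ Parcel B) ∩ Parcel C| = 38.4545.
|(Parcel A ∪ Parcel B) ∖ Parcel C| = 57.9185 − 38.4545 = 19.46.

19.46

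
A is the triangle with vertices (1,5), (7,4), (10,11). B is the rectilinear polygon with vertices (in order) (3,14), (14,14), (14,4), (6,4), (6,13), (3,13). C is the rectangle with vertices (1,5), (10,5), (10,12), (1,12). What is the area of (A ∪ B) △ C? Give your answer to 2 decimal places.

|A ∪ B| = 93.4167.
|(A ∪ B) ∩ C| = 36.3333.
|(A ∪ B) △ C| = 93.4167 + 63 − 72.6667 = 83.75.

83.75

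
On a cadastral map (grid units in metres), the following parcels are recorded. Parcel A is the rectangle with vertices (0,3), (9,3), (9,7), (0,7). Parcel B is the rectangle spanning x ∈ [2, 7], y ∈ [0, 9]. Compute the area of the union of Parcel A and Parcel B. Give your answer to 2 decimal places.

By inclusion–exclusion:
Individual areas: |Parcel A| = 36, |Parcel B| = 45.
|Parcel A∩Parcel B|: x∈[2,7], y∈[3,7] → 5·4 = 20.
|Parcel A ∪ Parcel B| = 81 − 20 = 61.00.

61.00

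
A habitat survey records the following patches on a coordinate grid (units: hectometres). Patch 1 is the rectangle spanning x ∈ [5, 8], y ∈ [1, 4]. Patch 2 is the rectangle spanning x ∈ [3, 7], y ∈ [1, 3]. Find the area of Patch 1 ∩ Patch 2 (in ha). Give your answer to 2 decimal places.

|Patch 1∩Patch 2|: x∈[5,7], y∈[1,3] → 2·2 = 4.

4.00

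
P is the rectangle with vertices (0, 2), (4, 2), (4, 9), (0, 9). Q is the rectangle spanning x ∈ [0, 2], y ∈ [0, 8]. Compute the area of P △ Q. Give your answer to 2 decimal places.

20.00

|P∩Q|: x∈[0,2], y∈[2,8] → 2·6 = 12.
|P △ Q| = |P| + |Q| − 2·|P∩Q| = 28 + 16 − 24 = 20.00.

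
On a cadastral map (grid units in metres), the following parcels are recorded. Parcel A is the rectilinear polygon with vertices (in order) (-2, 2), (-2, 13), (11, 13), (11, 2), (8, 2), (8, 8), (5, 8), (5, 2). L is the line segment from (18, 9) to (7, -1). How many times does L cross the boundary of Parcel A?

The segment meets the boundary at (10.3,2), (11,2.636).

2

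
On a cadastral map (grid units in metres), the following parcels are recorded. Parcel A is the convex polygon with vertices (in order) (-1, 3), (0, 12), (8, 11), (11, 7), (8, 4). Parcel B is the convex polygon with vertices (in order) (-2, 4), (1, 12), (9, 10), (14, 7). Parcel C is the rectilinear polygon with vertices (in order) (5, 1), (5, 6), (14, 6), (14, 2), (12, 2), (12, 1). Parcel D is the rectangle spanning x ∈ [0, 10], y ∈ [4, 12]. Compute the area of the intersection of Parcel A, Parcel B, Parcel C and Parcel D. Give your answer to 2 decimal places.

The intersection is the polygon with vertices (5,6), (8.667,6), (5,5.312).
By the shoelace formula its area is 1.26.

1.26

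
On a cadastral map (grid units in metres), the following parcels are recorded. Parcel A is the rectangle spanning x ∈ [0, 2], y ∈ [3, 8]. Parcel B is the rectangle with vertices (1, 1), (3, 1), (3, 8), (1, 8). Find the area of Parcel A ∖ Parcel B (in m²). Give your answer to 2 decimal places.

|Parcel A∩Parcel B|: x∈[1,2], y∈[3,8] → 1·5 = 5.
|Parcel A| = 10.
|Parcel A ∖ Parcel B| = |Parcel A| − |Parcel A∩Parcel B| = 10 − 5 = 5.00.

5.00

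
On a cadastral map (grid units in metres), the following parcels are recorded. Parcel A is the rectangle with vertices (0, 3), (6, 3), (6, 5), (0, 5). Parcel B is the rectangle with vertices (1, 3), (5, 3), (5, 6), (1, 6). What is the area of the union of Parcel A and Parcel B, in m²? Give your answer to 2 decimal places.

By inclusion–exclusion:
Individual areas: |Parcel A| = 12, |Parcel B| = 12.
|Parcel A∩Parcel B|: x∈[1,5], y∈[3,5] → 4·2 = 8.
|Parcel A ∪ Parcel B| = 24 − 8 = 16.00.

16.00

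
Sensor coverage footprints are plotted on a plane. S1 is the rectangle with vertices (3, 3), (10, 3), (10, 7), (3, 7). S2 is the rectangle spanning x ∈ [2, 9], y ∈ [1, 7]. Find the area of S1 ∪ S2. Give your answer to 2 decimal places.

46.00

By inclusion–exclusion:
Individual areas: |S1| = 28, |S2| = 42.
|S1∩S2|: x∈[3,9], y∈[3,7] → 6·4 = 24.
|S1 ∪ S2| = 70 − 24 = 46.00.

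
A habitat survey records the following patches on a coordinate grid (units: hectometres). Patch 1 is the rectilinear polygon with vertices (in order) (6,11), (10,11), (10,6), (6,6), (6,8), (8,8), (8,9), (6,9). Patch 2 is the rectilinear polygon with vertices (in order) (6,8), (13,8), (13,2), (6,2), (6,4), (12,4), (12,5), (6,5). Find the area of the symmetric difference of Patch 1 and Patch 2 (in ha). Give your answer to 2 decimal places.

|Patch 1| = 18, |Patch 2| = 36, |Patch 1∩Patch 2| = 8.
|Patch 1 △ Patch 2| = |Patch 1| + |Patch 2| − 2·|Patch 1∩Patch 2| = 18 + 36 − 16 = 38.00.

38.00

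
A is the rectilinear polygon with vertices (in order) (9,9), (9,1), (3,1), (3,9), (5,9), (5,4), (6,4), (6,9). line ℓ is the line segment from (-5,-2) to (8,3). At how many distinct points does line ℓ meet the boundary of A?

1

The segment meets the boundary at (3,1.077).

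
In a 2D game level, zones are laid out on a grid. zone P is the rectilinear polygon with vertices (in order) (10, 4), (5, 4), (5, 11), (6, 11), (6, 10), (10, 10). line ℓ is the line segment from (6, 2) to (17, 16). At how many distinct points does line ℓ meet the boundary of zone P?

The segment meets the boundary at (10,7.091), (7.571,4).

2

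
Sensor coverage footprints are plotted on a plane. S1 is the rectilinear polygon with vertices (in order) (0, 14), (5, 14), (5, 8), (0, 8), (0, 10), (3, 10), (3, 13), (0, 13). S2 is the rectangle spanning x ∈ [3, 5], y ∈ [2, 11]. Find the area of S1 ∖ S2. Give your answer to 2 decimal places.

15.00

|S1| = 21, |S1∩S2| = 6.
|S1 ∖ S2| = |S1| − |S1∩S2| = 21 − 6 = 15.00.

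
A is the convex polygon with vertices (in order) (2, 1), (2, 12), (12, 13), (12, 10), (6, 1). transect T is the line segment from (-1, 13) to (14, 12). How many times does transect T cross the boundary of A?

The segment meets the boundary at (12,12.133), (6.8,12.48).

2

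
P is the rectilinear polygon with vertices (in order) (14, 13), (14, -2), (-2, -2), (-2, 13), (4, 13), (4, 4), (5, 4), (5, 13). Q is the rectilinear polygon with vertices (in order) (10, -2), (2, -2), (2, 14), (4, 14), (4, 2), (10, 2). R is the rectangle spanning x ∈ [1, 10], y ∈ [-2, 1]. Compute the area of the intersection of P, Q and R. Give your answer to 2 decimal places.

24.00

The intersection is the polygon with vertices (2,1), (10,1), (10,-2), (2,-2).
By the shoelace formula its area is 24.00.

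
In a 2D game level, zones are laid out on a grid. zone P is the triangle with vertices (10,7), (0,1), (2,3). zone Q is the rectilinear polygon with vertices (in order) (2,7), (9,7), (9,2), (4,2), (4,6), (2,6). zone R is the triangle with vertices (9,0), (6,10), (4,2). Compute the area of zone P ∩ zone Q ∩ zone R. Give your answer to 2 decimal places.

1.16

The intersection is the polygon with vertices (7.304,5.652), (7.373,5.424), (4.412,3.647), (4.571,4.286).
By the shoelace formula its area is 1.16.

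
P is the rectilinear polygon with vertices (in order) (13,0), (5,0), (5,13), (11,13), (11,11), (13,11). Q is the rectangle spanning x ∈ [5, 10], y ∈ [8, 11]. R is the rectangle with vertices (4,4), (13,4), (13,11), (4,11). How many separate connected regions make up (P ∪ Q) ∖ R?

2

(P ∪ Q) ∖ R splits into 2 disjoint pieces (area 32, area 12).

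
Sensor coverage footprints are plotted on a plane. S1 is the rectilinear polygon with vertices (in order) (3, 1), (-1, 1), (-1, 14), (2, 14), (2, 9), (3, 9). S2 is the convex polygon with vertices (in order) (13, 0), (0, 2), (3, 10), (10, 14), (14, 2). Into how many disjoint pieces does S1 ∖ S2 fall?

S1 ∖ S2 is a single connected region.

1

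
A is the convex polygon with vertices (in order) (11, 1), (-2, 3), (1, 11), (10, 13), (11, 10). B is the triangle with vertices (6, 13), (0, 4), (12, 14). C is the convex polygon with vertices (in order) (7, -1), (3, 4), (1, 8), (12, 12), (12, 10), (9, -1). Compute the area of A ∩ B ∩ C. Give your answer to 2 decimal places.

The intersection is the polygon with vertices (2.118,5.765), (1.714,6.571), (3.2,8.8), (7.742,10.452).
By the shoelace formula its area is 7.05.

7.05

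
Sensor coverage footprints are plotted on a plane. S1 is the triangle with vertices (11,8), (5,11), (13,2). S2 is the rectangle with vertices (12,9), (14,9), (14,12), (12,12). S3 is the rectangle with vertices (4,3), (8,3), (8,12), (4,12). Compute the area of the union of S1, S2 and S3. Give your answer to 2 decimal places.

54.19

By inclusion–exclusion:
Individual areas: |S1| = 15, |S2| = 6, |S3| = 36.
|S1∩S2| = 0.
|S1∩S3| = 2.8125.
|S2∩S3| = 0 (no overlap).
|S1∩S2∩S3| = 0.
|S1 ∪ S2 ∪ S3| = 57 − 2.8125 + 0 = 54.19.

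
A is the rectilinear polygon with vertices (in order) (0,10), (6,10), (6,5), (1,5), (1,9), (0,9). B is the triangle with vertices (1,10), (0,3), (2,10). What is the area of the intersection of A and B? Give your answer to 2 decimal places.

The intersection is the polygon with vertices (2,10), (1,6.5), (1,9), (0.857,9), (1,10).
By the shoelace formula its area is 1.82.

1.82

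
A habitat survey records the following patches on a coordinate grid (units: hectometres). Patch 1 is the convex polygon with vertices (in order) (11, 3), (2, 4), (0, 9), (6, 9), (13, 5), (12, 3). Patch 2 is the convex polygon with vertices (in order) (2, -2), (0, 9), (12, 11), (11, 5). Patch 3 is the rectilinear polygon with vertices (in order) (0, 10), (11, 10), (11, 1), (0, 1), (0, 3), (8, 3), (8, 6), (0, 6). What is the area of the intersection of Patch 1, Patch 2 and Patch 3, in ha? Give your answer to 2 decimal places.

The intersection is the polygon with vertices (0,9), (6,9), (11,6.143), (11,5), (8.75,3.25), (8,3.333), (8,6), (1.2,6).
By the shoelace formula its area is 30.31.

30.31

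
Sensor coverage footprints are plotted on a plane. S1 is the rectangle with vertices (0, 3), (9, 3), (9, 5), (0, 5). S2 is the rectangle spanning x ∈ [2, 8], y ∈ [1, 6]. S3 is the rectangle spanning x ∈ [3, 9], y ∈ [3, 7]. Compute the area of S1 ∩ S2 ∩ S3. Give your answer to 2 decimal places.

The intersection is the polygon with vertices (8,3), (3,3), (3,5), (8,5).
By the shoelace formula its area is 10.00.

10.00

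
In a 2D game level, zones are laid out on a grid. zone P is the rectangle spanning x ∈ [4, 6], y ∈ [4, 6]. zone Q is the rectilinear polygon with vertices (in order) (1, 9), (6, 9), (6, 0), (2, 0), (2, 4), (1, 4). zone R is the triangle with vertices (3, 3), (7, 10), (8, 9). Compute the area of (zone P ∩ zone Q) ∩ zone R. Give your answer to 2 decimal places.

The region (zone P ∩ zone Q) ∩ zone R is the polygon with vertices (4,4.75), (4.714,6), (5.5,6), (4,4.2).
By the shoelace formula its area is 0.90.

0.90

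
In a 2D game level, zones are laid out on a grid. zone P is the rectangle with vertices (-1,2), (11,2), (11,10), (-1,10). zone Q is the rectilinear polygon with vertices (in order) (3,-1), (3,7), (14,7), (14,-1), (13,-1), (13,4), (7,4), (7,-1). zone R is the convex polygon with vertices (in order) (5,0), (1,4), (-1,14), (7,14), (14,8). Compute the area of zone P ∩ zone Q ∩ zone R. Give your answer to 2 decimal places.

The intersection is the polygon with vertices (7,4), (7,2), (3,2), (3,7), (11,7), (11,5.333), (9.5,4).
By the shoelace formula its area is 31.00.

31.00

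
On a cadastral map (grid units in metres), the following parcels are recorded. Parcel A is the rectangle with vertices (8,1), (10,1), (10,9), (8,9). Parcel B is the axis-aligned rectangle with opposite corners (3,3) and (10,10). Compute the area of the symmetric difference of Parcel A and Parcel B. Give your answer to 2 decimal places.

|Parcel A∩Parcel B|: x∈[8,10], y∈[3,9] → 2·6 = 12.
|Parcel A △ Parcel B| = |Parcel A| + |Parcel B| − 2·|Parcel A∩Parcel B| = 16 + 49 − 24 = 41.00.

41.00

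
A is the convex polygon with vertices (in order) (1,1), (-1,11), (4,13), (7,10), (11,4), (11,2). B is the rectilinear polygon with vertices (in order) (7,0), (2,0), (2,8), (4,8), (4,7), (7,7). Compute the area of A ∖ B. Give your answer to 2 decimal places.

|A| = 95.5, |A∩B| = 30.25.
|A ∖ B| = |A| − |A∩B| = 95.5 − 30.25 = 65.25.

65.25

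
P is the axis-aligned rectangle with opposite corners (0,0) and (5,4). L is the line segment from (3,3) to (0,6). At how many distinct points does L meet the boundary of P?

1

The segment meets the boundary at (2,4).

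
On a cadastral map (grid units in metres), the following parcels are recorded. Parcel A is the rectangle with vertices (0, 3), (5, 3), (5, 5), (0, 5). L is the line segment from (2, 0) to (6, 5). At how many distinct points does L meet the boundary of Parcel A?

2

The segment meets the boundary at (4.4,3), (5,3.75).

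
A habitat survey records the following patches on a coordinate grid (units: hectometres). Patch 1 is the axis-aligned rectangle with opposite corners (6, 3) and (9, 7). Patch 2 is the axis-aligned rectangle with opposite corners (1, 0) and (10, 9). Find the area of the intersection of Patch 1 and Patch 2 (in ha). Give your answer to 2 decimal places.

|Patch 1∩Patch 2|: x∈[6,9], y∈[3,7] → 3·4 = 12.

12.00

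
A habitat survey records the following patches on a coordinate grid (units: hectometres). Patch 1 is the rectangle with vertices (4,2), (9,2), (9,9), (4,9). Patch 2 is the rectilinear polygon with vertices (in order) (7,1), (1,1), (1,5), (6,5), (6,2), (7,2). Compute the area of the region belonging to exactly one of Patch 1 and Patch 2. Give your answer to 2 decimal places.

44.00

|Patch 1| = 35, |Patch 2| = 21, |Patch 1∩Patch 2| = 6.
|Patch 1 △ Patch 2| = |Patch 1| + |Patch 2| − 2·|Patch 1∩Patch 2| = 35 + 21 − 12 = 44.00.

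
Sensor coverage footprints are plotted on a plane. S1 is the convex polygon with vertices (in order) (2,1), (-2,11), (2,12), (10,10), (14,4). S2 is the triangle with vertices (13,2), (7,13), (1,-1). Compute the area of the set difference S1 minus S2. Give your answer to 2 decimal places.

55.12

|S1| = 108, |S1∩S2| = 52.8763.
|S1 ∖ S2| = |S1| − |S1∩S2| = 108 − 52.8763 = 55.12.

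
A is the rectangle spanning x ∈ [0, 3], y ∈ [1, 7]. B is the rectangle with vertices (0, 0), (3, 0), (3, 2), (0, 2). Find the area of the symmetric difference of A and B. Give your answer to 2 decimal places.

18.00

|A∩B|: x∈[0,3], y∈[1,2] → 3·1 = 3.
|A △ B| = |A| + |B| − 2·|A∩B| = 18 + 6 − 6 = 18.00.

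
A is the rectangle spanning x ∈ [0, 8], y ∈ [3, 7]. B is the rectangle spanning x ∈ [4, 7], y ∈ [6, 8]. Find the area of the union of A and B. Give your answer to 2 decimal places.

By inclusion–exclusion:
Individual areas: |A| = 32, |B| = 6.
|A∩B|: x∈[4,7], y∈[6,7] → 3·1 = 3.
|A ∪ B| = 38 − 3 = 35.00.

35.00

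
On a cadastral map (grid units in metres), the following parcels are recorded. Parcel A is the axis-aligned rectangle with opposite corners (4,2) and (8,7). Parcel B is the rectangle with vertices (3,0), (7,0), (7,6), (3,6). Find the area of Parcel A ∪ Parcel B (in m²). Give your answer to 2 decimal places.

By inclusion–exclusion:
Individual areas: |Parcel A| = 20, |Parcel B| = 24.
|Parcel A∩Parcel B|: x∈[4,7], y∈[2,6] → 3·4 = 12.
|Parcel A ∪ Parcel B| = 44 − 12 = 32.00.

32.00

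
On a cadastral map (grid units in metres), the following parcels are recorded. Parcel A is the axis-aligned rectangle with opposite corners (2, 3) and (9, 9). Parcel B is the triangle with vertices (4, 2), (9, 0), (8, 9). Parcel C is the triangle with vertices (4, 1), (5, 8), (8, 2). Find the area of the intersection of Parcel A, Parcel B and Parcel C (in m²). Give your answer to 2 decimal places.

The intersection is the polygon with vertices (6.133,5.733), (7.5,3), (4.571,3).
By the shoelace formula its area is 4.00.

4.00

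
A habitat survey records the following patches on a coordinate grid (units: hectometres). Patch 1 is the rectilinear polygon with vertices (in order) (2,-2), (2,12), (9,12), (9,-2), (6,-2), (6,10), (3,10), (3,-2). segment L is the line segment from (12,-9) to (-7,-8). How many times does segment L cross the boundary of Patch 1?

The segment lies entirely outside Patch 1 and never meets its boundary.

0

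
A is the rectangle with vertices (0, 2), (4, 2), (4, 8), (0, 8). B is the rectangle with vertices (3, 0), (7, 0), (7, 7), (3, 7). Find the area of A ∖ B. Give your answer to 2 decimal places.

|A∩B|: x∈[3,4], y∈[2,7] → 1·5 = 5.
|A| = 24.
|A ∖ B| = |A| − |A∩B| = 24 − 5 = 19.00.

19.00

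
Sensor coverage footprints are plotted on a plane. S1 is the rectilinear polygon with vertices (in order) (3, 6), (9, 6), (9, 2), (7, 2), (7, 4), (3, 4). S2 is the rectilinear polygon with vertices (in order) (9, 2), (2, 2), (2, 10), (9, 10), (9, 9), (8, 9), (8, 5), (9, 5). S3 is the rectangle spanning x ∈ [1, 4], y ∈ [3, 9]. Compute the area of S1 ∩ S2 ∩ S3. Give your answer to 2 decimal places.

The intersection is the polygon with vertices (3,4), (3,6), (4,6), (4,4).
By the shoelace formula its area is 2.00.

2.00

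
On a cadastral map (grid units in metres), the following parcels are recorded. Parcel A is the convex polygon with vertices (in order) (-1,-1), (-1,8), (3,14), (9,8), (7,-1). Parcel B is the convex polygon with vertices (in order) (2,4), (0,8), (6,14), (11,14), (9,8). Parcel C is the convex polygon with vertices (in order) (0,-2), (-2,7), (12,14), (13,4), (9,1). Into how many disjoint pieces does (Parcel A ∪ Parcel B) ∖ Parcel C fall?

3

(Parcel A ∪ Parcel B) ∖ Parcel C splits into 3 disjoint pieces (area 27.7, area 2.88, area 1.3611).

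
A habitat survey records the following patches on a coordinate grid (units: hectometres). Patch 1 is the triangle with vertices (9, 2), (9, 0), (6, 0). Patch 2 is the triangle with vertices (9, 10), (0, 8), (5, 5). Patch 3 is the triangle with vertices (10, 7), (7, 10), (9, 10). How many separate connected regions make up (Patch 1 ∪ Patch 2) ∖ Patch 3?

2

(Patch 1 ∪ Patch 2) ∖ Patch 3 splits into 2 disjoint pieces (area 3, area 17.7525).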